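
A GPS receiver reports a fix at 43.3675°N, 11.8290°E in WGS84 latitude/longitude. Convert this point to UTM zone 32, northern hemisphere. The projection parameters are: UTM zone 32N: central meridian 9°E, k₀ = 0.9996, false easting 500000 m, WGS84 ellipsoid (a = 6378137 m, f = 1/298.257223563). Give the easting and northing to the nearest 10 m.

E 729210 m, N 4805510 m

Zone 32 central meridian λ₀ = 6×32 − 183 = 9°; Δλ = +2.8290°.
Transverse Mercator on WGS84 with k₀ = 0.9996 gives E = 729213.570 m, N = 4805513.721 m.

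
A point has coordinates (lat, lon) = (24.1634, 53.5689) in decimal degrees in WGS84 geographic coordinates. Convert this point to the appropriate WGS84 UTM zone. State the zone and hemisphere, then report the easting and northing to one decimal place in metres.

Longitude 53.5689° lies in the 6° band [48°, 54°), giving zone 39; latitude is north of the equator, so 39N.
Zone 39 central meridian λ₀ = 6×39 − 183 = 51°; Δλ = +2.5689°.
Transverse Mercator on WGS84 with k₀ = 0.9996 gives E = 761013.159 m, N = 2674713.667 m.

Zone 39N: E 761013.2 m, N 2674713.7 m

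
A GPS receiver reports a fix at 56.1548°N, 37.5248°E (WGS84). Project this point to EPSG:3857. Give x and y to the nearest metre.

x 4177242 m, y 7589294 m

Web Mercator is spherical with R = a = 6378137 m.
x = R·λ = 6378137 × 0.654931311 = 4177241.628 m.
y = R·ln tan(π/4 + φ/2) = 6378137 × 1.189891951 = 7589293.879 m.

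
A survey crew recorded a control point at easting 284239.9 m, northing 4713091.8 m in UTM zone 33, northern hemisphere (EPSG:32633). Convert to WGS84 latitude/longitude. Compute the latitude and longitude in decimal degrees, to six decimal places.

Zone 33N: λ₀ = 15°, k₀ = 0.9996, false easting 500000 m.
Meridian distance M = (N − FN)/k₀ = 4714977.8 m.
Inverse transverse Mercator on WGS84 gives φ = 42.54009983°, λ = 12.37250028°.

lat 42.540100°, lon 12.372500°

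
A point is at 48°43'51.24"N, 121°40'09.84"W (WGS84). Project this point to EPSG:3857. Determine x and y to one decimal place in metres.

x -13544175.7 m, y 6229323.5 m

Web Mercator is spherical with R = a = 6378137 m.
x = R·λ = 6378137 × -2.123531629 = -13544175.653 m.
y = R·ln tan(π/4 + φ/2) = 6378137 × 0.976668186 = 6229323.495 m.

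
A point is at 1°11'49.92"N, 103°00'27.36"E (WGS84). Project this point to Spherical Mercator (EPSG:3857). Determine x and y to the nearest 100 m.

x 11466800 m, y 133300 m

Web Mercator is spherical with R = a = 6378137 m.
x = R·λ = 6378137 × 1.797821775 = 11466753.580 m.
y = R·ln tan(π/4 + φ/2) = 6378137 × 0.020896602 = 133281.393 m.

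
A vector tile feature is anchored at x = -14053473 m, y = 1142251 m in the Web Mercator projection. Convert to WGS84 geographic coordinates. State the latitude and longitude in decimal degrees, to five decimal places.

lat 10.20660°, lon -126.24450°

R = 6378137 m. λ = x/R = -126.24449591°.
φ = 2·arctan(exp(y/R)) − 90° = 2·arctan(1.19613) − 90° = 10.20660132°.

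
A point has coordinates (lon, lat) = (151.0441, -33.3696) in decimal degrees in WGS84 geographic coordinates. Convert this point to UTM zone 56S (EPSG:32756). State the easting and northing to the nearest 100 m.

E 318000 m, N 6306000 m

Zone 56 central meridian λ₀ = 6×56 − 183 = 153°; Δλ = -1.9559°.
Transverse Mercator on WGS84 with k₀ = 0.9996 gives E = 318039.502 m, N = 6306029.249 m.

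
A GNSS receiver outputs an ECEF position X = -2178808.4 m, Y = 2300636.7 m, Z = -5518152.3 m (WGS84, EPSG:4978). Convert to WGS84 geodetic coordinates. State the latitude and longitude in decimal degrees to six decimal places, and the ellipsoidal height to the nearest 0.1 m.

lat -60.300700°, lon 133.442100°, h 1151.4 m

λ = atan2(Y, X) = 133.44210009°; p = √(X²+Y²) = 3168617.2 m.
Bowring's method on WGS84 (a = 6378137 m, b = 6356752.314 m) gives φ = -60.30070010°, h = 1151.404 m.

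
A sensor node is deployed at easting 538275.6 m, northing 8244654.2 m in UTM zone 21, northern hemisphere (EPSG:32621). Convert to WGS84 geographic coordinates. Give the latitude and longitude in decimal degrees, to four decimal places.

Zone 21N: λ₀ = -57°, k₀ = 0.9996, false easting 500000 m.
Meridian distance M = (N − FN)/k₀ = 8247953.4 m.
Inverse transverse Mercator on WGS84 gives φ = 74.28870043°, λ = -55.73360159°.

lat 74.2887°, lon -55.7336°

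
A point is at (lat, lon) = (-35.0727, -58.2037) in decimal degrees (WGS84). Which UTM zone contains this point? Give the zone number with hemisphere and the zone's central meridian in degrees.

UTM zone = ⌊(λ + 180)/6⌋ + 1; -58.2037° ∈ [-60°, -54°) → zone 21.
Hemisphere: S (φ < 0).
Central meridian λ₀ = 6×21 − 183 = -57°.

Zone 21S, central meridian -57°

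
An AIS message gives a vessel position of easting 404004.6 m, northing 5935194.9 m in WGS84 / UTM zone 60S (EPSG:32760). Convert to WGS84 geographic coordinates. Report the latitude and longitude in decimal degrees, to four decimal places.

lat -36.7241°, lon 175.9250°

Zone 60S: λ₀ = 177°, k₀ = 0.9996, false easting 500000 m, false northing 10000000 m.
Meridian distance M = (N − FN)/k₀ = -4066431.7 m.
Inverse transverse Mercator on WGS84 gives φ = -36.72409974°, λ = 175.92499966°.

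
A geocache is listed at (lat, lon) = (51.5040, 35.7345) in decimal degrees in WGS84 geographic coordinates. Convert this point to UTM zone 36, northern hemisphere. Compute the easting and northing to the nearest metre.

E 689776 m, N 5709420 m

Zone 36 central meridian λ₀ = 6×36 − 183 = 33°; Δλ = +2.7345°.
Transverse Mercator on WGS84 with k₀ = 0.9996 gives E = 689776.352 m, N = 5709419.564 m.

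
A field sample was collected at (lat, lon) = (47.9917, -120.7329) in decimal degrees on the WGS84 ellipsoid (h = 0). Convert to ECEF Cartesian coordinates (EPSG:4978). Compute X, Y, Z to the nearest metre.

WGS84: a = 6378137 m, e² = 0.006694380; N(φ) = a/√(1−e²sin²φ) = 6389956.899 m.
X = (N+h)·cosφ·cosλ = -2185398.634 m; Y = (N+h)·cosφ·sinλ = -3675821.064 m; Z = (N(1−e²)+h)·sinφ = 4716258.754 m.

X -2185399 m, Y -3675821 m, Z 4716259 m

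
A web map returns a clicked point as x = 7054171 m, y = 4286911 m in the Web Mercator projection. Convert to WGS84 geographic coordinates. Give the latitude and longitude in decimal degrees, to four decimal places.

lat 35.9003°, lon 63.3687°

R = 6378137 m. λ = x/R = 63.36869626°.
φ = 2·arctan(exp(y/R)) − 90° = 2·arctan(1.95840) − 90° = 35.90029663°.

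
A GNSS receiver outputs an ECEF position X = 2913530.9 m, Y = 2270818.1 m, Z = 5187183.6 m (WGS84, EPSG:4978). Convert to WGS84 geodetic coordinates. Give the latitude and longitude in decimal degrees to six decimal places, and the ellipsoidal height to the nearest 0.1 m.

λ = atan2(Y, X) = 37.93299918°; p = √(X²+Y²) = 3693951.4 m.
Bowring's method on WGS84 (a = 6378137 m, b = 6356752.314 m) gives φ = 54.72569996°, h = 4133.093 m.

lat 54.725700°, lon 37.932999°, h 4133.1 m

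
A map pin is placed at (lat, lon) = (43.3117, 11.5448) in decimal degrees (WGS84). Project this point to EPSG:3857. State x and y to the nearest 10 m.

x 1285160 m, y 5359540 m

Web Mercator is spherical with R = a = 6378137 m.
x = R·λ = 6378137 × 0.201494771 = 1285161.257 m.
y = R·ln tan(π/4 + φ/2) = 6378137 × 0.840298155 = 5359536.752 m.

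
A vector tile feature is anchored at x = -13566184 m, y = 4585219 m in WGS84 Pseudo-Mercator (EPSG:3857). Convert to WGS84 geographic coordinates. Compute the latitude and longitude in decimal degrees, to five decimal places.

R = 6378137 m. λ = x/R = -121.86710434°.
φ = 2·arctan(exp(y/R)) − 90° = 2·arctan(2.05217) − 90° = 38.04099747°.

lat 38.04100°, lon -121.86710°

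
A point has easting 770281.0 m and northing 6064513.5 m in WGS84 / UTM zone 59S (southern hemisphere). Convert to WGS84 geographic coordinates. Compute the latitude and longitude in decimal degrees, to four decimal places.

Zone 59S: λ₀ = 171°, k₀ = 0.9996, false easting 500000 m, false northing 10000000 m.
Meridian distance M = (N − FN)/k₀ = -3937061.3 m.
Inverse transverse Mercator on WGS84 gives φ = -35.52619958°, λ = 173.98069972°.

lat -35.5262°, lon 173.9807°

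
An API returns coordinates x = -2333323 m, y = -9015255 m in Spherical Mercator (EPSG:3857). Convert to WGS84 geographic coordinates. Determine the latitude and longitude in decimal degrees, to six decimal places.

lat -62.651300°, lon -20.960597°

R = 6378137 m. λ = x/R = -20.96059714°.
φ = 2·arctan(exp(y/R)) − 90° = 2·arctan(0.24330) − 90° = -62.65130013°.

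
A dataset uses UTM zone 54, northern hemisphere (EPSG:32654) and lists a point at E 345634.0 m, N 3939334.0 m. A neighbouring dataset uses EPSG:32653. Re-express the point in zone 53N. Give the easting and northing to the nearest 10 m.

UTM 54N → geographic: φ = 35.58570036°, λ = 139.29620009°.
UTM 53N (λ₀ = 135°) forward: E = 889340.014 m, N = 3946501.727 m.

E 889340 m, N 3946500 m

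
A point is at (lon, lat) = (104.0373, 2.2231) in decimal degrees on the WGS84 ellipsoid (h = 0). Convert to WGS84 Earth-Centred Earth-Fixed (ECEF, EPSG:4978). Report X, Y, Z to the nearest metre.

X -1545883 m, Y 6183047 m, Z 245757 m

WGS84: a = 6378137 m, e² = 0.006694380; N(φ) = a/√(1−e²sin²φ) = 6378169.124 m.
X = (N+h)·cosφ·cosλ = -1545882.964 m; Y = (N+h)·cosφ·sinλ = 6183047.290 m; Z = (N(1−e²)+h)·sinφ = 245757.236 m.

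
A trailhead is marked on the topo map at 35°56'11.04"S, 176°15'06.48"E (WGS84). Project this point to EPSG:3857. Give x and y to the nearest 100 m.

x 19620300 m, y -4291900 m

Web Mercator is spherical with R = a = 6378137 m.
x = R·λ = 6378137 × 3.076174223 = 19620260.627 m.
y = R·ln tan(π/4 + φ/2) = 6378137 × -0.672903959 = -4291873.635 m.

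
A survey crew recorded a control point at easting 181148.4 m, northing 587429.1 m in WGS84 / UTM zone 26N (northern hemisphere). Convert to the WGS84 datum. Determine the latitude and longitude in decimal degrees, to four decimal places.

Zone 26N: λ₀ = -27°, k₀ = 0.9996, false easting 500000 m.
Meridian distance M = (N − FN)/k₀ = 587664.2 m.
Inverse transverse Mercator on WGS84 gives φ = 5.30780016°, λ = -29.87649956°.

lat 5.3078°, lon -29.8765°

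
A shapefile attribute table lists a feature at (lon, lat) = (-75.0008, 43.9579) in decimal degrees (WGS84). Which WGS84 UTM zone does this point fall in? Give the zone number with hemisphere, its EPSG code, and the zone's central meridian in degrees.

UTM zone = ⌊(λ + 180)/6⌋ + 1; -75.0008° ∈ [-78°, -72°) → zone 18.
Hemisphere: N (φ ≥ 0).
Central meridian λ₀ = 6×18 − 183 = -75°.
EPSG code: 32618.

Zone 18N (EPSG:32618), central meridian -75°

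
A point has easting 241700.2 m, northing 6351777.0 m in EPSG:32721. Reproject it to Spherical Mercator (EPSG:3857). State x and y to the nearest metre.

x -6652764 m, y -3887581 m

Unproject from UTM 21S (λ₀ = -57°) → φ = -32.94179998°, λ = -59.76280009°.
Web Mercator (R = 6378137 m): x = -6652764.474 m, y = -3887581.430 m.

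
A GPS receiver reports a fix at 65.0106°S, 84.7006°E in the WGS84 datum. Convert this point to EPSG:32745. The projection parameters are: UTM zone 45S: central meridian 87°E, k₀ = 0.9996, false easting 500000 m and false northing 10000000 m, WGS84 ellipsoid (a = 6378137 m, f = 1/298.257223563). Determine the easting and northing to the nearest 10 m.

Zone 45 central meridian λ₀ = 6×45 − 183 = 87°; Δλ = -2.2994°.
Transverse Mercator on WGS84 with k₀ = 0.9996 gives E = 391629.652 m, N = 2788392.714 m.

E 391630 m, N 2788390 m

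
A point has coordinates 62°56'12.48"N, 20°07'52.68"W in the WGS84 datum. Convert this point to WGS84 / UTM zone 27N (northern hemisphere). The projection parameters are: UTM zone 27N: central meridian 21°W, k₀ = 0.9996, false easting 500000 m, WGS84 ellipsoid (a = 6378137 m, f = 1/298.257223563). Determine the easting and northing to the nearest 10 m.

E 544100 m, N 6978850 m

Zone 27 central meridian λ₀ = 6×27 − 183 = -21°; Δλ = +0.8687°.
Transverse Mercator on WGS84 with k₀ = 0.9996 gives E = 544095.983 m, N = 6978845.378 m.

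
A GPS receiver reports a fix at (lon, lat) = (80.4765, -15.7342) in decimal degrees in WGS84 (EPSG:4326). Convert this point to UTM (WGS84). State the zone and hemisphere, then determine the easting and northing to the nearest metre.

Zone 44S: E 443916 m, N 8260396 m

Longitude 80.4765° lies in the 6° band [78°, 84°), giving zone 44; latitude is south of the equator, so 44S.
Zone 44 central meridian λ₀ = 6×44 − 183 = 81°; Δλ = -0.5235°.
Transverse Mercator on WGS84 with k₀ = 0.9996 gives E = 443915.797 m, N = 8260396.096 m.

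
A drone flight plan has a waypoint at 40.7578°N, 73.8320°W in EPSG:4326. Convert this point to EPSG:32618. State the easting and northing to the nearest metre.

Zone 18 central meridian λ₀ = 6×18 − 183 = -75°; Δλ = +1.1680°.
Transverse Mercator on WGS84 with k₀ = 0.9996 gives E = 598590.309 m, N = 4512527.244 m.

E 598590 m, N 4512527 m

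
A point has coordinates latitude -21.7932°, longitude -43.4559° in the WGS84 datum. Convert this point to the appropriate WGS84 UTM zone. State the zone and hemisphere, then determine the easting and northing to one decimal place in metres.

Zone 23S: E 659627.4 m, N 7589263.9 m

Longitude -43.4559° lies in the 6° band [-48°, -42°), giving zone 23; latitude is south of the equator, so 23S.
Zone 23 central meridian λ₀ = 6×23 − 183 = -45°; Δλ = +1.5441°.
Transverse Mercator on WGS84 with k₀ = 0.9996 gives E = 659627.448 m, N = 7589263.925 m.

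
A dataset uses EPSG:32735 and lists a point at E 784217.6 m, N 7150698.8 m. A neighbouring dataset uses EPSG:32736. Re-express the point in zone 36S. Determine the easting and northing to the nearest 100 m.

UTM 35S → geographic: φ = -25.73420021°, λ = 29.83289976°.
UTM 36S (λ₀ = 33°) forward: E = 182232.626 m, N = 7149935.352 m.

E 182200 m, N 7149900 m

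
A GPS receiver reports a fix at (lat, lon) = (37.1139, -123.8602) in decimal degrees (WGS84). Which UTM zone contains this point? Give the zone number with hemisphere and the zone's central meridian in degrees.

UTM zone = ⌊(λ + 180)/6⌋ + 1; -123.8602° ∈ [-126°, -120°) → zone 10.
Hemisphere: N (φ ≥ 0).
Central meridian λ₀ = 6×10 − 183 = -123°.

Zone 10N, central meridian -123°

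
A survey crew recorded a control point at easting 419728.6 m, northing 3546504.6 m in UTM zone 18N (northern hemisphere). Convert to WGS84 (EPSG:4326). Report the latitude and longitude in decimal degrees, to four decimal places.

lat 32.0519°, lon -75.8503°

Zone 18N: λ₀ = -75°, k₀ = 0.9996, false easting 500000 m.
Meridian distance M = (N − FN)/k₀ = 3547923.8 m.
Inverse transverse Mercator on WGS84 gives φ = 32.05190045°, λ = -75.85029998°.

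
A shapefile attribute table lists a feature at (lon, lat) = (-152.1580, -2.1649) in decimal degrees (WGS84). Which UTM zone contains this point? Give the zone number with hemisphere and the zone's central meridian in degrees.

Zone 5S, central meridian -153°

UTM zone = ⌊(λ + 180)/6⌋ + 1; -152.1580° ∈ [-156°, -150°) → zone 5.
Hemisphere: S (φ < 0).
Central meridian λ₀ = 6×5 − 183 = -153°.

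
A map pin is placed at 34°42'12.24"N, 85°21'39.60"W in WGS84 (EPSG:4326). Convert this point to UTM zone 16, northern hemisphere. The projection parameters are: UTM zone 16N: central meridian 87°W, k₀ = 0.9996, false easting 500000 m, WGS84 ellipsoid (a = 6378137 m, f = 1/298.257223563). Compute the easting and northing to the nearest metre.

Zone 16 central meridian λ₀ = 6×16 − 183 = -87°; Δλ = +1.6390°.
Transverse Mercator on WGS84 with k₀ = 0.9996 gives E = 650106.392 m, N = 3841374.584 m.

E 650106 m, N 3841375 m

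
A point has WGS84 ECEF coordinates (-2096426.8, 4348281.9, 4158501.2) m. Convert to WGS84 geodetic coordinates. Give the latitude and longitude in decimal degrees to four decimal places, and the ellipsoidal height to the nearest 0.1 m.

lat 40.9339°, lon 115.7400°, h 2473.8 m

λ = atan2(Y, X) = 115.73999996°; p = √(X²+Y²) = 4827272.6 m.
Bowring's method on WGS84 (a = 6378137 m, b = 6356752.314 m) gives φ = 40.93389986°, h = 2473.832 m.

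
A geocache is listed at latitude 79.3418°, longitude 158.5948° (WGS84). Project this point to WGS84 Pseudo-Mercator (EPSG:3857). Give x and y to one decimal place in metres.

Web Mercator is spherical with R = a = 6378137 m.
x = R·λ = 6378137 × 2.768001437 = 17654692.378 m.
y = R·ln tan(π/4 + φ/2) = 6378137 × 2.372155121 = 15129930.344 m.

x 17654692.4 m, y 15129930.3 m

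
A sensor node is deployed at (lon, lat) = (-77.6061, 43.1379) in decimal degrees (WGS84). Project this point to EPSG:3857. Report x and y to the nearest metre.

x -8639072 m, y 5332985 m

Web Mercator is spherical with R = a = 6378137 m.
x = R·λ = 6378137 × -1.354481965 = -8639071.534 m.
y = R·ln tan(π/4 + φ/2) = 6378137 × 0.836135261 = 5332985.243 m.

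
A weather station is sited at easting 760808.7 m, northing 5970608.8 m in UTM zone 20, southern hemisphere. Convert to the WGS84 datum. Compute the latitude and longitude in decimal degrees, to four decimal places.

Zone 20S: λ₀ = -63°, k₀ = 0.9996, false easting 500000 m, false northing 10000000 m.
Meridian distance M = (N − FN)/k₀ = -4031003.6 m.
Inverse transverse Mercator on WGS84 gives φ = -36.37430039°, λ = -60.09280036°.

lat -36.3743°, lon -60.0928°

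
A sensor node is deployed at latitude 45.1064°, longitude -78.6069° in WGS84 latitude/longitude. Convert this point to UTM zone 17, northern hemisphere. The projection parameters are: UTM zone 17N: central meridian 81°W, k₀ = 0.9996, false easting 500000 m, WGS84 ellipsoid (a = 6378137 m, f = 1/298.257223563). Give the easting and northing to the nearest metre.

Zone 17 central meridian λ₀ = 6×17 − 183 = -81°; Δλ = +2.3931°.
Transverse Mercator on WGS84 with k₀ = 0.9996 gives E = 688263.349 m, N = 4997556.264 m.

E 688263 m, N 4997556 m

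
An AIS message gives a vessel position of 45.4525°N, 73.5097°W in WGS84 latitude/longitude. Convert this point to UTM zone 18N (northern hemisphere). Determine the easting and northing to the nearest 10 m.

E 616530 m, N 5034300 m

Zone 18 central meridian λ₀ = 6×18 − 183 = -75°; Δλ = +1.4903°.
Transverse Mercator on WGS84 with k₀ = 0.9996 gives E = 616530.045 m, N = 5034299.594 m.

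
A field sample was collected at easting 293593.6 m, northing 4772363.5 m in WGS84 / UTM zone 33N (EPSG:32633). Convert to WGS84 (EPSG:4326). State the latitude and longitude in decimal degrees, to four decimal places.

Zone 33N: λ₀ = 15°, k₀ = 0.9996, false easting 500000 m.
Meridian distance M = (N − FN)/k₀ = 4774273.2 m.
Inverse transverse Mercator on WGS84 gives φ = 43.07590013°, λ = 12.46459945°.

lat 43.0759°, lon 12.4646°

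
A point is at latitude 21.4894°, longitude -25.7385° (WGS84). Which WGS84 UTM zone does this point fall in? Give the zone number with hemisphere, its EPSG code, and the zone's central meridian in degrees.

Zone 26N (EPSG:32626), central meridian -27°

UTM zone = ⌊(λ + 180)/6⌋ + 1; -25.7385° ∈ [-30°, -24°) → zone 26.
Hemisphere: N (φ ≥ 0).
Central meridian λ₀ = 6×26 − 183 = -27°.
EPSG code: 32626.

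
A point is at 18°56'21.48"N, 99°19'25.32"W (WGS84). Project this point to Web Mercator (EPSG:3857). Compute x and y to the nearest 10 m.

x -11056660 m, y 2147790 m

Web Mercator is spherical with R = a = 6378137 m.
x = R·λ = 6378137 × -1.733525590 = -11056663.708 m.
y = R·ln tan(π/4 + φ/2) = 6378137 × 0.336742653 = 2147790.775 m.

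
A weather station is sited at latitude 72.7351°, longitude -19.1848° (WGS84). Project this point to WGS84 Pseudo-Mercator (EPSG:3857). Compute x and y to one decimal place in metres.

Web Mercator is spherical with R = a = 6378137 m.
x = R·λ = 6378137 × -0.334837926 = -2135642.167 m.
y = R·ln tan(π/4 + φ/2) = 6378137 × 1.885091657 = 12023372.845 m.

x -2135642.2 m, y 12023372.8 m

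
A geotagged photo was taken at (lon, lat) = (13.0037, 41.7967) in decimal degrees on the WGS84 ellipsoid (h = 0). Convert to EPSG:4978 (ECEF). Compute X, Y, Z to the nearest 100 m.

WGS84: a = 6378137 m, e² = 0.006694380; N(φ) = a/√(1−e²sin²φ) = 6387641.533 m.
X = (N+h)·cosφ·cosλ = 4639957.713 m; Y = (N+h)·cosφ·sinλ = 1071534.255 m; Z = (N(1−e²)+h)·sinφ = 4228796.263 m.

X 4640000 m, Y 1071500 m, Z 4228800 m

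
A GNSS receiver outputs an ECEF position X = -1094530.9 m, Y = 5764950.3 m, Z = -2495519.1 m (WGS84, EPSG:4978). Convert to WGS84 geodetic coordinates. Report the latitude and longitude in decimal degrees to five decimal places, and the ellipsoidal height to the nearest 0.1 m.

lat -23.17800°, lon 100.75020°, h 1692.6 m

λ = atan2(Y, X) = 100.75020037°; p = √(X²+Y²) = 5867934.0 m.
Bowring's method on WGS84 (a = 6378137 m, b = 6356752.314 m) gives φ = -23.17799996°, h = 1692.560 m.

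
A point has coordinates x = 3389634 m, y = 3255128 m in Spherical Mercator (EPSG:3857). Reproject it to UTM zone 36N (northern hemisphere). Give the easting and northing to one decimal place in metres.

E 249304.8 m, N 3105233.2 m

Web Mercator inverse (R = 6378137 m) → φ = 28.04880200°, λ = 30.44960030°.
UTM 36N forward: E = 249304.823 m, N = 3105233.209 m.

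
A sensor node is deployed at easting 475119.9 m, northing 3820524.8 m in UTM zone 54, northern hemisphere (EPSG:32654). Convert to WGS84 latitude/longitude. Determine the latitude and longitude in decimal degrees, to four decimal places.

Zone 54N: λ₀ = 141°, k₀ = 0.9996, false easting 500000 m.
Meridian distance M = (N − FN)/k₀ = 3822053.6 m.
Inverse transverse Mercator on WGS84 gives φ = 34.52610028°, λ = 140.72890037°.

lat 34.5261°, lon 140.7289°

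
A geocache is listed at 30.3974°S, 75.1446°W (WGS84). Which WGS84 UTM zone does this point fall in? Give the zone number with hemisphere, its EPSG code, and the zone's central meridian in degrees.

Zone 18S (EPSG:32718), central meridian -75°

UTM zone = ⌊(λ + 180)/6⌋ + 1; -75.1446° ∈ [-78°, -72°) → zone 18.
Hemisphere: S (φ < 0).
Central meridian λ₀ = 6×18 − 183 = -75°.
EPSG code: 32718.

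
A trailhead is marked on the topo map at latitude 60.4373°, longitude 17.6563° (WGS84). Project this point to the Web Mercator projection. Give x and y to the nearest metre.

x 1965490 m, y 8497748 m

Web Mercator is spherical with R = a = 6378137 m.
x = R·λ = 6378137 × 0.308160569 = 1965490.325 m.
y = R·ln tan(π/4 + φ/2) = 6378137 × 1.332324491 = 8497748.135 m.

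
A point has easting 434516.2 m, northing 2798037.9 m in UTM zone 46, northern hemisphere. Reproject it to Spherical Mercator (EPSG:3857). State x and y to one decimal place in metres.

Unproject from UTM 46N (λ₀ = 93°) → φ = 25.29739966°, λ = 92.34949978°.
Web Mercator (R = 6378137 m): x = 10280299.291 m, y = 2912317.915 m.

x 10280299.3 m, y 2912317.9 m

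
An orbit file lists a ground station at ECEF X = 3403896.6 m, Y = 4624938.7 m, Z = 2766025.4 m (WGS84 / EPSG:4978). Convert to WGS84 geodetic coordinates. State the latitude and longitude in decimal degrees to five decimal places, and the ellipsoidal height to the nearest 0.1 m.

lat 25.86970°, lon 53.64740°, h -125.5 m

λ = atan2(Y, X) = 53.64740005°; p = √(X²+Y²) = 5742523.0 m.
Bowring's method on WGS84 (a = 6378137 m, b = 6356752.314 m) gives φ = 25.86969977°, h = -125.494 m.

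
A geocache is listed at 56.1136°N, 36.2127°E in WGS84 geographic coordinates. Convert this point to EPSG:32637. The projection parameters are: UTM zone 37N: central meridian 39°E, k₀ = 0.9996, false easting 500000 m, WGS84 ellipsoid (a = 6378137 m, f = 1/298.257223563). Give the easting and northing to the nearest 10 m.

Zone 37 central meridian λ₀ = 6×37 − 183 = 39°; Δλ = -2.7873°.
Transverse Mercator on WGS84 with k₀ = 0.9996 gives E = 326698.292 m, N = 6222223.552 m.

E 326700 m, N 6222220 m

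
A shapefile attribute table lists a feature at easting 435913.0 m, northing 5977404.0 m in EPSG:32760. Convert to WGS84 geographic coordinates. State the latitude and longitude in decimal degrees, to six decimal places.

Zone 60S: λ₀ = 177°, k₀ = 0.9996, false easting 500000 m, false northing 10000000 m.
Meridian distance M = (N − FN)/k₀ = -4024205.7 m.
Inverse transverse Mercator on WGS84 gives φ = -36.34629972°, λ = 176.28580054°.

lat -36.346300°, lon 176.285801°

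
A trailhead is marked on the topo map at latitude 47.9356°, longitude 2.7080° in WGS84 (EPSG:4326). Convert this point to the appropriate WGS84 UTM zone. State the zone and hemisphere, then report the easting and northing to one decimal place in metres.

Longitude 2.7080° lies in the 6° band [0°, 6°), giving zone 31; latitude is north of the equator, so 31N.
Zone 31 central meridian λ₀ = 6×31 − 183 = 3°; Δλ = -0.2920°.
Transverse Mercator on WGS84 with k₀ = 0.9996 gives E = 478191.027 m, N = 5309183.730 m.

Zone 31N: E 478191.0 m, N 5309183.7 m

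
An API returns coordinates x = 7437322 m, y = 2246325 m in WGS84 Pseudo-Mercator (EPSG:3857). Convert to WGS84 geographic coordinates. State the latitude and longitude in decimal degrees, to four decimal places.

lat 19.7744°, lon 66.8106°

R = 6378137 m. λ = x/R = 66.81060026°.
φ = 2·arctan(exp(y/R)) − 90° = 2·arctan(1.42218) − 90° = 19.77440361°.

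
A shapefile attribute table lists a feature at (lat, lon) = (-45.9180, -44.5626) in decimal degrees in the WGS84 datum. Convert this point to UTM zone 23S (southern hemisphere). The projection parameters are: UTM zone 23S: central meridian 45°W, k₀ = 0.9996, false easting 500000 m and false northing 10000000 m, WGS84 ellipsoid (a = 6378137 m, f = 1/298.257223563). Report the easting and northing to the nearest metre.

E 533919 m, N 4914970 m

Zone 23 central meridian λ₀ = 6×23 − 183 = -45°; Δλ = +0.4374°.
Transverse Mercator on WGS84 with k₀ = 0.9996 gives E = 533918.881 m, N = 4914970.200 m.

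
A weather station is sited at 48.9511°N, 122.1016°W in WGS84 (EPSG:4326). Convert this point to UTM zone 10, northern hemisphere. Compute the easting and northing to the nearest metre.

E 565775 m, N 5422409 m

Zone 10 central meridian λ₀ = 6×10 − 183 = -123°; Δλ = +0.8984°.
Transverse Mercator on WGS84 with k₀ = 0.9996 gives E = 565775.181 m, N = 5422408.737 m.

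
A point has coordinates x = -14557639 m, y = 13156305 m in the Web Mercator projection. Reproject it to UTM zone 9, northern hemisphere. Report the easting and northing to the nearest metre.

Web Mercator inverse (R = 6378137 m) → φ = 75.51220006°, λ = -130.77349614°.
UTM 9N forward: E = 450480.537 m, N = 8381498.257 m.

E 450481 m, N 8381498 m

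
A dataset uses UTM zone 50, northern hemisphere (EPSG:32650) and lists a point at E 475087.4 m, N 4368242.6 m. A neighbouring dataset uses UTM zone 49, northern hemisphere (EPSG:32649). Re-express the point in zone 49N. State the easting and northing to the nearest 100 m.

UTM 50N → geographic: φ = 39.46339958°, λ = 116.71039997°.
UTM 49N (λ₀ = 111°) forward: E = 991389.119 m, N = 4383794.809 m.

E 991400 m, N 4383800 m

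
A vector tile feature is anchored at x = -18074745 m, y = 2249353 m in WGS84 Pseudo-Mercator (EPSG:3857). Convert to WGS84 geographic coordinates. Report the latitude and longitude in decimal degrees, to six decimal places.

R = 6378137 m. λ = x/R = -162.36819690°.
φ = 2·arctan(exp(y/R)) − 90° = 2·arctan(1.42286) − 90° = 19.79999855°.

lat 19.799999°, lon -162.368197°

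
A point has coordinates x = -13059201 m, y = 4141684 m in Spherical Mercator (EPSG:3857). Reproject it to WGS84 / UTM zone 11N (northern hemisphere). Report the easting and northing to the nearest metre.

Web Mercator inverse (R = 6378137 m) → φ = 34.83649789°, λ = -117.31279857°.
UTM 11N forward: E = 471399.903 m, N = 3854956.143 m.

E 471400 m, N 3854956 m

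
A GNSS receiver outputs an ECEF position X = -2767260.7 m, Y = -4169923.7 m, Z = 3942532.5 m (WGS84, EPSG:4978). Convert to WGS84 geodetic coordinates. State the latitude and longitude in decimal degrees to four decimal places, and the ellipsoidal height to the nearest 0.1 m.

lat 38.4176°, lon -123.5692°, h 1071.1 m

λ = atan2(Y, X) = -123.56919951°; p = √(X²+Y²) = 5004597.4 m.
Bowring's method on WGS84 (a = 6378137 m, b = 6356752.314 m) gives φ = 38.41760007°, h = 1071.105 m.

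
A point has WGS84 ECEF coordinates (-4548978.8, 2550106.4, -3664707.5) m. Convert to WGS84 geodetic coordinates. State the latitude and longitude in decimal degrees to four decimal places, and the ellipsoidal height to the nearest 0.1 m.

λ = atan2(Y, X) = 150.72549980°; p = √(X²+Y²) = 5215002.5 m.
Bowring's method on WGS84 (a = 6378137 m, b = 6356752.314 m) gives φ = -35.27779960°, h = 2834.976 m.

lat -35.2778°, lon 150.7255°, h 2835.0 m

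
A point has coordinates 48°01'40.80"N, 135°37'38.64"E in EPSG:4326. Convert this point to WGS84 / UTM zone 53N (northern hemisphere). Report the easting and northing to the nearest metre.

E 546776 m, N 5319603 m

Zone 53 central meridian λ₀ = 6×53 − 183 = 135°; Δλ = +0.6274°.
Transverse Mercator on WGS84 with k₀ = 0.9996 gives E = 546775.791 m, N = 5319602.724 m.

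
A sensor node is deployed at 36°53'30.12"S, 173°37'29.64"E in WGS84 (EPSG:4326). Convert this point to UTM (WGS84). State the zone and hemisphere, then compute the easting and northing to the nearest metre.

Zone 59S: E 733907 m, N 5913924 m

Longitude 173.6249° lies in the 6° band [168°, 174°), giving zone 59; latitude is south of the equator, so 59S.
Zone 59 central meridian λ₀ = 6×59 − 183 = 171°; Δλ = +2.6249°.
Transverse Mercator on WGS84 with k₀ = 0.9996 gives E = 733907.157 m, N = 5913923.859 m.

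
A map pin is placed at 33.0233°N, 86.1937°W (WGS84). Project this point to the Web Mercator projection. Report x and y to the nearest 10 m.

Web Mercator is spherical with R = a = 6378137 m.
x = R·λ = 6378137 × -1.504363859 = -9595038.794 m.
y = R·ln tan(π/4 + φ/2) = 6378137 × 0.611212499 = 3898397.057 m.

x -9595040 m, y 3898400 m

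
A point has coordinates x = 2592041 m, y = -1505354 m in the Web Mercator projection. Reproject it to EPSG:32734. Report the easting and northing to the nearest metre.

Web Mercator inverse (R = 6378137 m) → φ = -13.39899880°, λ = 23.28470047°.
UTM 34S forward: E = 747413.192 m, N = 8517596.277 m.

E 747413 m, N 8517596 m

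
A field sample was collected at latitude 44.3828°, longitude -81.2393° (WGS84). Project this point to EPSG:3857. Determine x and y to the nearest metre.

Web Mercator is spherical with R = a = 6378137 m.
x = R·λ = 6378137 × -1.417893267 = -9043517.508 m.
y = R·ln tan(π/4 + φ/2) = 6378137 × 0.866220612 = 5524873.737 m.

x -9043518 m, y 5524874 m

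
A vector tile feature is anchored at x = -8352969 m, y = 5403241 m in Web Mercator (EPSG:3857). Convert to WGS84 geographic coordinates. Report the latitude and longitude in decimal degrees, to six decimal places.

lat 43.596699°, lon -75.035997°

R = 6378137 m. λ = x/R = -75.03599720°.
φ = 2·arctan(exp(y/R)) − 90° = 2·arctan(2.33299) − 90° = 43.596698501°.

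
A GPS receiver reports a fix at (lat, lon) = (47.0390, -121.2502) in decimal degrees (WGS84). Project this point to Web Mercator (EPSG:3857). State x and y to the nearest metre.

x -13497511 m, y 5948442 m

Web Mercator is spherical with R = a = 6378137 m.
x = R·λ = 6378137 × -2.116215209 = -13497510.523 m.
y = R·ln tan(π/4 + φ/2) = 6378137 × 0.932630044 = 5948442.190 m.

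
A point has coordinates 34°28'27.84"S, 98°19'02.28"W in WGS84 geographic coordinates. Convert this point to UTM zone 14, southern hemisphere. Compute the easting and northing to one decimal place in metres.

E 562693.8 m, N 6185030.0 m

Zone 14 central meridian λ₀ = 6×14 − 183 = -99°; Δλ = +0.6827°.
Transverse Mercator on WGS84 with k₀ = 0.9996 gives E = 562693.765 m, N = 6185030.028 m.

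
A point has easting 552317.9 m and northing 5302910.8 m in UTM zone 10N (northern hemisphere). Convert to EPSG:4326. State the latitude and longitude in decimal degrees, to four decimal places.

lat 47.8774°, lon -122.3003°

Zone 10N: λ₀ = -123°, k₀ = 0.9996, false easting 500000 m.
Meridian distance M = (N − FN)/k₀ = 5305032.8 m.
Inverse transverse Mercator on WGS84 gives φ = 47.87739965°, λ = -122.30029986°.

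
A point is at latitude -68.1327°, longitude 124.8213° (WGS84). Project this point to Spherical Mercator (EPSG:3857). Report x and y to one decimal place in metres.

Web Mercator is spherical with R = a = 6378137 m.
x = R·λ = 6378137 × 2.178542662 = 13895043.556 m.
y = R·ln tan(π/4 + φ/2) = 6378137 × -1.644139101 = -10486544.436 m.

x 13895043.6 m, y -10486544.4 m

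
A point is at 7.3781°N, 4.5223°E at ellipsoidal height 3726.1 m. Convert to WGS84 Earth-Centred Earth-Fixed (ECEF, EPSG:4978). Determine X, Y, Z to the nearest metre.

X 6309667 m, Y 499053 m, Z 814099 m

WGS84: a = 6378137 m, e² = 0.006694380; N(φ) = a/√(1−e²sin²φ) = 6378489.089 m.
X = (N+h)·cosφ·cosλ = 6309667.383 m; Y = (N+h)·cosφ·sinλ = 499052.655 m; Z = (N(1−e²)+h)·sinφ = 814098.625 m.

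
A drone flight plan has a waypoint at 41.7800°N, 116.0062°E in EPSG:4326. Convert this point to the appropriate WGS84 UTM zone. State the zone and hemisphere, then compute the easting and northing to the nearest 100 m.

Zone 50N: E 417400 m, N 4625800 m

Longitude 116.0062° lies in the 6° band [114°, 120°), giving zone 50; latitude is north of the equator, so 50N.
Zone 50 central meridian λ₀ = 6×50 − 183 = 117°; Δλ = -0.9938°.
Transverse Mercator on WGS84 with k₀ = 0.9996 gives E = 417412.490 m, N = 4625827.585 m.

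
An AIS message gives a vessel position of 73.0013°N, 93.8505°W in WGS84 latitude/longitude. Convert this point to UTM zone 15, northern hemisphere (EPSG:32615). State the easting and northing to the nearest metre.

Zone 15 central meridian λ₀ = 6×15 − 183 = -93°; Δλ = -0.8505°.
Transverse Mercator on WGS84 with k₀ = 0.9996 gives E = 472247.943 m, N = 8100821.799 m.

E 472248 m, N 8100822 m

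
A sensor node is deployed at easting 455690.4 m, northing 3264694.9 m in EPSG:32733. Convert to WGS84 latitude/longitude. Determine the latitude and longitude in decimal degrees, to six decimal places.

lat -60.750800°, lon 14.187100°

Zone 33S: λ₀ = 15°, k₀ = 0.9996, false easting 500000 m, false northing 10000000 m.
Meridian distance M = (N − FN)/k₀ = -6738000.3 m.
Inverse transverse Mercator on WGS84 gives φ = -60.75080001°, λ = 14.18710020°.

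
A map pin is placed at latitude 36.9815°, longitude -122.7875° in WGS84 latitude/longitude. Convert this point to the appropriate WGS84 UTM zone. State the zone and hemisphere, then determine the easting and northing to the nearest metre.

Longitude -122.7875° lies in the 6° band [-126°, -120°), giving zone 10; latitude is north of the equator, so 10N.
Zone 10 central meridian λ₀ = 6×10 − 183 = -123°; Δλ = +0.2125°.
Transverse Mercator on WGS84 with k₀ = 0.9996 gives E = 518912.006 m, N = 4092841.206 m.

Zone 10N: E 518912 m, N 4092841 m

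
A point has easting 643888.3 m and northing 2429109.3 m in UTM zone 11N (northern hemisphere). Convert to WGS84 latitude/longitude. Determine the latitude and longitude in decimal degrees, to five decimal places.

lat 21.96050°, lon -115.60650°

Zone 11N: λ₀ = -117°, k₀ = 0.9996, false easting 500000 m.
Meridian distance M = (N − FN)/k₀ = 2430081.3 m.
Inverse transverse Mercator on WGS84 gives φ = 21.96049986°, λ = -115.60650034°.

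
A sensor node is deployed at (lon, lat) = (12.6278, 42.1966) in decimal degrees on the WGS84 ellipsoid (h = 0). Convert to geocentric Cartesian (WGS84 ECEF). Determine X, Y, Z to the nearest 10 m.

WGS84: a = 6378137 m, e² = 0.006694380; N(φ) = a/√(1−e²sin²φ) = 6387790.388 m.
X = (N+h)·cosφ·cosλ = 4617887.130 m; Y = (N+h)·cosφ·sinλ = 1034572.880 m; Z = (N(1−e²)+h)·sinφ = 4261807.073 m.

X 4617890 m, Y 1034570 m, Z 4261810 m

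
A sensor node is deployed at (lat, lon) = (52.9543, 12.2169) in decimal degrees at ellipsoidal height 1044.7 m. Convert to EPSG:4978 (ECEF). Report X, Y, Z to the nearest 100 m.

WGS84: a = 6378137 m, e² = 0.006694380; N(φ) = a/√(1−e²sin²φ) = 6391780.970 m.
X = (N+h)·cosφ·cosλ = 3764149.594 m; Y = (N+h)·cosφ·sinλ = 815000.200 m; Z = (N(1−e²)+h)·sinφ = 5068315.028 m.

X 3764100 m, Y 815000 m, Z 5068300 m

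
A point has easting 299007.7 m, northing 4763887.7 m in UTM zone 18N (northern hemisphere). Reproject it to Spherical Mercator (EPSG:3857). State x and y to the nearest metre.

Unproject from UTM 18N (λ₀ = -75°) → φ = 43.00109990°, λ = -77.46590015°.
Web Mercator (R = 6378137 m): x = -8623464.559 m, y = 5312139.264 m.

x -8623465 m, y 5312139 m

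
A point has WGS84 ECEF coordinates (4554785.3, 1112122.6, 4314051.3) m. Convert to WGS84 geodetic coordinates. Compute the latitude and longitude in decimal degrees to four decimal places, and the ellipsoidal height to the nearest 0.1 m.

lat 42.8094°, lon 13.7212°, h 3030.1 m

λ = atan2(Y, X) = 13.72120003°; p = √(X²+Y²) = 4688591.0 m.
Bowring's method on WGS84 (a = 6378137 m, b = 6356752.314 m) gives φ = 42.80940022°, h = 3030.099 m.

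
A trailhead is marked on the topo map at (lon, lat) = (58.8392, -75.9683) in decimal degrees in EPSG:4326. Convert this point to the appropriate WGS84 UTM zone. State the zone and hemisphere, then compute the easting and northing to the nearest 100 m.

Longitude 58.8392° lies in the 6° band [54°, 60°), giving zone 40; latitude is south of the equator, so 40S.
Zone 40 central meridian λ₀ = 6×40 − 183 = 57°; Δλ = +1.8392°.
Transverse Mercator on WGS84 with k₀ = 0.9996 gives E = 549770.373 m, N = 1567576.760 m.

Zone 40S: E 549800 m, N 1567600 m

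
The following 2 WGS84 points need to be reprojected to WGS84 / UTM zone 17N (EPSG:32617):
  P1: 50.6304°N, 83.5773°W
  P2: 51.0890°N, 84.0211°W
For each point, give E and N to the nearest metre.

UTM zone 17N: λ₀ = -81°, k₀ = 0.9996.
P1 (50.6304°, -83.5773°) → (317730.858, 5611895.411) m.
P2 (51.0890°, -84.0211°) → (288437.066, 5664064.011) m.

P1: E 317731 m, N 5611895 m; P2: E 288437 m, N 5664064 m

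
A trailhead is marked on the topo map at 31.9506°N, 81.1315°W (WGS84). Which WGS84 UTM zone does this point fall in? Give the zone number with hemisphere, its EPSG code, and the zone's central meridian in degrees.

Zone 17N (EPSG:32617), central meridian -81°

UTM zone = ⌊(λ + 180)/6⌋ + 1; -81.1315° ∈ [-84°, -78°) → zone 17.
Hemisphere: N (φ ≥ 0).
Central meridian λ₀ = 6×17 − 183 = -81°.
EPSG code: 32617.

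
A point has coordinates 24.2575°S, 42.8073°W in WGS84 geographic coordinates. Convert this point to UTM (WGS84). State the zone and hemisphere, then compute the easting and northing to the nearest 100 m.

Zone 23S: E 722600 m, N 7315500 m

Longitude -42.8073° lies in the 6° band [-48°, -42°), giving zone 23; latitude is south of the equator, so 23S.
Zone 23 central meridian λ₀ = 6×23 − 183 = -45°; Δλ = +2.1927°.
Transverse Mercator on WGS84 with k₀ = 0.9996 gives E = 722612.112 m, N = 7315513.540 m.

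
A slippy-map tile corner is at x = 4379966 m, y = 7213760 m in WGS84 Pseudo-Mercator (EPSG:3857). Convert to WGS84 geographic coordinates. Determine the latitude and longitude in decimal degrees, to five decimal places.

R = 6378137 m. λ = x/R = 39.34590402°.
φ = 2·arctan(exp(y/R)) − 90° = 2·arctan(3.09880) − 90° = 54.22959862°.

lat 54.22960°, lon 39.34590°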